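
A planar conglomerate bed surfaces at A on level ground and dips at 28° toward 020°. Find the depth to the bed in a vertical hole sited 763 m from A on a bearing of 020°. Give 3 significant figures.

The hole is directly down-dip from the outcrop, so the down-dip offset is 763 m.
Depth = down-dip offset × tan(dip) = 763.00 × tan 28° = 763.00 × 0.5317
Depth = 405.69 m

406 m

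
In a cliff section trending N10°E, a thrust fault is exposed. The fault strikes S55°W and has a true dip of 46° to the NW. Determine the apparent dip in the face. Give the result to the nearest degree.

The section lies 45° from the strike.
tan(apparent dip) = tan 46° · sin 45° = 0.7322
α = arctan(0.7322) = 36.21°

36°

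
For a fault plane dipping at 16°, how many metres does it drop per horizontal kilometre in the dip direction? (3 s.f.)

drop per km = 1000 × tan 16° = 1000 × 0.2867

287 m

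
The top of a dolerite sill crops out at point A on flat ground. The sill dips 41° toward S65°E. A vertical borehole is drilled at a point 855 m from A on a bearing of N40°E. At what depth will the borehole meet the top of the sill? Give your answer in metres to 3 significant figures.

The hole lies 75° from the dip direction, so the down-dip offset is 855 × cos 75° = 221.29 m.
Depth = down-dip offset × tan(dip) = 221.29 × tan 41° = 221.29 × 0.8693
Depth = 192.36 m

192 m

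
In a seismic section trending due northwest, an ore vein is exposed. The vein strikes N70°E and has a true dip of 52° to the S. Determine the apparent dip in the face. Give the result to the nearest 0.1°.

49.2°

Angle between strike (N70°E) and section (due northwest): β = 65°.
tan α = tan 52° × sin 65° = 1.2799 × 0.9063 = 1.1600
α = arctan(1.1600) = 49.24°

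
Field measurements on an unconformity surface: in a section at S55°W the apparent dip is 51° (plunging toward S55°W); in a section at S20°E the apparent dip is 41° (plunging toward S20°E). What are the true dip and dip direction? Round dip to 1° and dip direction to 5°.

true dip 54°, dip direction 210°

The two traces are lines in the plane: v₁ = (sin 235°·cos 51°, cos 235°·cos 51°, −sin 51°), v₂ = (sin 160°·cos 41°, cos 160°·cos 41°, −sin 41°).
n = v₁ × v₂ = (-0.314, -0.539, 0.459) (taken with n_z > 0).
Dip δ = arctan(|n_h|/n_z) = arctan(0.624/0.459) = 53.7°.
Dip direction = azimuth of (n_x, n_y) = atan2(-0.314, -0.539) = 210°.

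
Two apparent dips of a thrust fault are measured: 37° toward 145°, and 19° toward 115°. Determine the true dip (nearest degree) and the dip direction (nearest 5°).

true dip 44°, dip direction 185°

Each apparent-dip line lies in the plane. As unit vectors (x east, y north, z up), v₁ plunges 37°→145° and v₂ plunges 19°→115°.
The plane normal is n = v₁ × v₂ ∝ (-0.027, -0.367, 0.378).
Dip δ = arctan(|n_h|/n_z) = arctan(0.368/0.378) = 44.2°.
The horizontal component of n points toward azimuth atan2(n_x, n_y) = 184°, the dip direction.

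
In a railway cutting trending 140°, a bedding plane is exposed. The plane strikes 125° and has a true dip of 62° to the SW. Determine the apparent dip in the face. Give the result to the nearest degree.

The section lies 15° from the strike.
tan α = tan 62° × sin 15° = 1.8807 × 0.2588 = 0.4868
α = arctan(0.4868) = 25.96°

26°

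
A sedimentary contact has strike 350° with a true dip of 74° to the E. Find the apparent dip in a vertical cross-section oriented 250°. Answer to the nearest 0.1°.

73.8°

The section lies 80° from the strike.
tan α = tan 74° × sin 80° = 3.4874 × 0.9848 = 3.4344
α = arctan(3.4344) = 73.77°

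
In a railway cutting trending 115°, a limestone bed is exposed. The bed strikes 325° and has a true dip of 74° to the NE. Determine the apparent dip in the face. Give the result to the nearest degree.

Angle between strike (325°) and section (115°): β = 30°.
tan α = tan 74° × sin 30° = 3.4874 × 0.5000 = 1.7437
α = arctan(1.7437) = 60.17°

60°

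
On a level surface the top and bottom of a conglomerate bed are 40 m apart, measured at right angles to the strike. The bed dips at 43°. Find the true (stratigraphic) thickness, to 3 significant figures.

27.3 m

True thickness t = w · sin(dip) = 40 × sin 43°
t = 40 × 0.6820 = 27.280 m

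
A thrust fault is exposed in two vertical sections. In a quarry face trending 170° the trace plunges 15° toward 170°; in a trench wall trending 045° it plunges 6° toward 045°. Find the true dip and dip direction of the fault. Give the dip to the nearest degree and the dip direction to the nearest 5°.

true dip 23°, dip direction 120°

The two traces are lines in the plane: v₁ = (sin 170°·cos 15°, cos 170°·cos 15°, −sin 15°), v₂ = (sin 45°·cos 6°, cos 45°·cos 6°, −sin 6°).
n = v₁ × v₂ = (0.281, -0.164, 0.787) (taken with n_z > 0).
True dip = arccos(n_z / |n|) = arccos(0.9239) = 22.5°.
Dip direction = azimuth of (n_x, n_y) = atan2(0.281, -0.164) = 120°.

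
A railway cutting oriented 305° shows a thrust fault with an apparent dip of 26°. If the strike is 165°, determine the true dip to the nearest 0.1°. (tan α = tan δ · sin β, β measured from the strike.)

The section is 40° from the strike.
tan δ = tan α / sin β = tan 26° / sin 40° = 0.4877 / 0.6428 = 0.7588
true dip = arctan 0.7588 = 37.19°

37.2°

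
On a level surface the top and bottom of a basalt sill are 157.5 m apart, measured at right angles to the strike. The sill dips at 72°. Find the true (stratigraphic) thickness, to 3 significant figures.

True thickness t = w · sin(dip) = 157.5 × sin 72°
t = 157.5 × 0.9511 = 149.791 m

150 m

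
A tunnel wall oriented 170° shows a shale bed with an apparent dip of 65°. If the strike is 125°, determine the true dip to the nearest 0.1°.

β = acute angle between strike 125° and section 170° = 45°.
tan δ = tan α / sin β = tan 65° / sin 45° = 2.1445 / 0.7071 = 3.0328
δ = arctan(3.0328) = 71.75°

71.8°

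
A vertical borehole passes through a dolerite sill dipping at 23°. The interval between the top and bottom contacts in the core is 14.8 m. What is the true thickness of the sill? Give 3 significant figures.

13.6 m

True thickness t = h · cos(dip) = 14.8 × cos 23°
t = 14.8 × 0.9205 = 13.623 m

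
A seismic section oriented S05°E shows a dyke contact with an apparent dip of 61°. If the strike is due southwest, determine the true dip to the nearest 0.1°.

67.0°

β = acute angle between strike due southwest and section S05°E = 50°.
tan(true dip) = tan 61° / sin 50° = 2.3550
true dip = arctan 2.3550 = 66.99°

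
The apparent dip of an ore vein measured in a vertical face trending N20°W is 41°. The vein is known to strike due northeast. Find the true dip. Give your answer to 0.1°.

β = acute angle between strike due northeast and section N20°W = 65°.
tan(true dip) = tan 41° / sin 65° = 0.9592
true dip = arctan 0.9592 = 43.81°

43.8°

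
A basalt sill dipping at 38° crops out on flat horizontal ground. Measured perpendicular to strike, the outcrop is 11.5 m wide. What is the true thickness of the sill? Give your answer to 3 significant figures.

7.08 m

True thickness t = w · sin(dip) = 11.5 × sin 38°
t = 11.5 × 0.6157 = 7.080 m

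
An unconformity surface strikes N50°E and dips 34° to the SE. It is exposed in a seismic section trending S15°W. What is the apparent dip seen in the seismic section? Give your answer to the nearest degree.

The section lies 35° from the strike.
tan α = tan 34° × sin 35° = 0.6745 × 0.5736 = 0.3869
α = arctan(0.3869) = 21.15°

21°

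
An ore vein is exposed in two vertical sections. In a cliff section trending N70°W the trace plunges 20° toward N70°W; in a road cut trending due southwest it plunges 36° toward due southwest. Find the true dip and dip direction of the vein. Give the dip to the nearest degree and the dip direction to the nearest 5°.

The two traces are lines in the plane: v₁ = (sin 290°·cos 20°, cos 290°·cos 20°, −sin 20°), v₂ = (sin 225°·cos 36°, cos 225°·cos 36°, −sin 36°).
Cross product v₁ × v₂ gives the pole to the plane: n ∝ (-0.385, -0.323, 0.689).
Dip δ = arctan(|n_h|/n_z) = arctan(0.502/0.689) = 36.1°.
The horizontal component of n points toward azimuth atan2(n_x, n_y) = 230°, the dip direction.

true dip 36°, dip direction 230°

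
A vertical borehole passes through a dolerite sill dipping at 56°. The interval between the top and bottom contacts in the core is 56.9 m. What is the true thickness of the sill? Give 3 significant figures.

True thickness t = h · cos(dip) = 56.9 × cos 56°
t = 56.9 × 0.5592 = 31.818 m

31.8 m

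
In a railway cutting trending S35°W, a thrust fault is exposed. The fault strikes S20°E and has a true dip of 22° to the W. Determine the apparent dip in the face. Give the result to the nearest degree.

The section lies 55° from the strike.
tan α = tan 22° × sin 55° = 0.4040 × 0.8192 = 0.3310
α = arctan(0.3310) = 18.31°

18°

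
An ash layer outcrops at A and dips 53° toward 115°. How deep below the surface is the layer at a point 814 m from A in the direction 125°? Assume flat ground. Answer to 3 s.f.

1060 m

The hole lies 10° from the dip direction, so the down-dip offset is 814 × cos 10° = 801.63 m.
Depth = down-dip offset × tan(dip) = 801.63 × tan 53° = 801.63 × 1.3270
Depth = 1063.80 m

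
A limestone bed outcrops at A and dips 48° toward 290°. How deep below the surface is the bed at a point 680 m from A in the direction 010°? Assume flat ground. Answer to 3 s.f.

The hole lies 80° from the dip direction, so the down-dip offset is 680 × cos 80° = 118.08 m.
Depth = down-dip offset × tan(dip) = 118.08 × tan 48° = 118.08 × 1.1106
Depth = 131.14 m

131 m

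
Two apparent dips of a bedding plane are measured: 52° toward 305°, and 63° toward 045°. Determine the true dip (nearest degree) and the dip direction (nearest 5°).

true dip 69°, dip direction 005°

Each apparent-dip line lies in the plane. As unit vectors (x east, y north, z up), v₁ plunges 52°→305° and v₂ plunges 63°→045°.
Cross product v₁ × v₂ gives the pole to the plane: n ∝ (0.062, 0.702, 0.275).
tan δ = √(n_x²+n_y²)/n_z = 0.705/0.275, so δ = 68.7°.
Dip direction = atan2(0.062, 0.702) = 5° (azimuth of n's horizontal projection).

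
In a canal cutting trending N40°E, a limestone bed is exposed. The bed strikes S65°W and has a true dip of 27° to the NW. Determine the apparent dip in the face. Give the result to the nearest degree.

The section lies 25° from the strike.
tan α = tan 27° × sin 25° = 0.5095 × 0.4226 = 0.2153
apparent dip = arctan 0.2153 = 12.15°

12°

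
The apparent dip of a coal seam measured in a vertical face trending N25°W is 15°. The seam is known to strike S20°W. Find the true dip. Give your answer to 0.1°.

20.8°

β = acute angle between strike S20°W and section N25°W = 45°.
tan(true dip) = tan 15° / sin 45° = 0.3789
true dip = arctan 0.3789 = 20.75°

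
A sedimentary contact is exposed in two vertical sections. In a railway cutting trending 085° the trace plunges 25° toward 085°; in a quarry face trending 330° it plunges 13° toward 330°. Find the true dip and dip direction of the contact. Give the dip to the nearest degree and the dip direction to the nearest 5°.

true dip 34°, dip direction 040°

Represent each trace as a vector plunging at its apparent dip toward its trend (east-north-up frame): v₁ = (0.903, 0.079, -0.423), v₂ = (-0.487, 0.844, -0.225).
Cross product v₁ × v₂ gives the pole to the plane: n ∝ (0.339, 0.409, 0.800).
True dip = arccos(n_z / |n|) = arccos(0.8332) = 33.6°.
Dip direction = atan2(0.339, 0.409) = 40° (azimuth of n's horizontal projection).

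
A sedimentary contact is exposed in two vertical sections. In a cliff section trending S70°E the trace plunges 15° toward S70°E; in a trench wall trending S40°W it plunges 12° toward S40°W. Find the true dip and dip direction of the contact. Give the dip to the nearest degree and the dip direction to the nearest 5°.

Represent each trace as a vector plunging at its apparent dip toward its trend (east-north-up frame): v₁ = (0.908, -0.330, -0.259), v₂ = (-0.629, -0.749, -0.208).
The plane normal is n = v₁ × v₂ ∝ (0.125, -0.351, 0.888).
Dip δ = arctan(|n_h|/n_z) = arctan(0.373/0.888) = 22.8°.
Dip direction = azimuth of (n_x, n_y) = atan2(0.125, -0.351) = 160°.

true dip 23°, dip direction 160°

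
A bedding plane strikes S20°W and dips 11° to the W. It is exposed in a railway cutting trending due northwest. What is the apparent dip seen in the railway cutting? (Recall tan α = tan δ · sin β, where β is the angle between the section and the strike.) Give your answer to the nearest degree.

The section lies 65° from the strike.
tan(apparent dip) = tan 11° · sin 65° = 0.1762
apparent dip = arctan 0.1762 = 9.99°

10°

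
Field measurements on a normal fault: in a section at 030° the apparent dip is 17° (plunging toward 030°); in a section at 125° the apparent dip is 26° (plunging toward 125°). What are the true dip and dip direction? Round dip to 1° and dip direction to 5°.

true dip 31°, dip direction 090°

Each apparent-dip line lies in the plane. As unit vectors (x east, y north, z up), v₁ plunges 17°→030° and v₂ plunges 26°→125°.
n = v₁ × v₂ = (0.514, 0.006, 0.856) (taken with n_z > 0).
Dip δ = arctan(|n_h|/n_z) = arctan(0.514/0.856) = 31.0°.
Dip direction = atan2(0.514, 0.006) = 89° (azimuth of n's horizontal projection).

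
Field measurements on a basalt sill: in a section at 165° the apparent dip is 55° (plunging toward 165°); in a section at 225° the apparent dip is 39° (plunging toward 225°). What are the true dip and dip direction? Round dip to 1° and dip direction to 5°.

true dip 55°, dip direction 170°

The two traces are lines in the plane: v₁ = (sin 165°·cos 55°, cos 165°·cos 55°, −sin 55°), v₂ = (sin 225°·cos 39°, cos 225°·cos 39°, −sin 39°).
n = v₁ × v₂ = (0.101, -0.544, 0.386) (taken with n_z > 0).
True dip = arccos(n_z / |n|) = arccos(0.5724) = 55.1°.
Dip direction = azimuth of (n_x, n_y) = atan2(0.101, -0.544) = 169°.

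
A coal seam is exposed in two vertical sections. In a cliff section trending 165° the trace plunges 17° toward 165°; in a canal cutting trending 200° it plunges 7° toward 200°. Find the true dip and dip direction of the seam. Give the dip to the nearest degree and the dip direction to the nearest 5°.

true dip 21°, dip direction 130°

Represent each trace as a vector plunging at its apparent dip toward its trend (east-north-up frame): v₁ = (0.248, -0.924, -0.292), v₂ = (-0.339, -0.933, -0.122).
The plane normal is n = v₁ × v₂ ∝ (0.160, -0.129, 0.544).
True dip = arccos(n_z / |n|) = arccos(0.9354) = 20.7°.
Dip direction = atan2(0.160, -0.129) = 129° (azimuth of n's horizontal projection).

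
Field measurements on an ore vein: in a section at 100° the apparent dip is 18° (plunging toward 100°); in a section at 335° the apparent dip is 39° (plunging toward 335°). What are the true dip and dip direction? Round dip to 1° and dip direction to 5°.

Represent each trace as a vector plunging at its apparent dip toward its trend (east-north-up frame): v₁ = (0.937, -0.165, -0.309), v₂ = (-0.328, 0.704, -0.629).
The plane normal is n = v₁ × v₂ ∝ (0.322, 0.691, 0.605).
True dip = arccos(n_z / |n|) = arccos(0.6220) = 51.5°.
The horizontal component of n points toward azimuth atan2(n_x, n_y) = 25°, the dip direction.

true dip 52°, dip direction 025°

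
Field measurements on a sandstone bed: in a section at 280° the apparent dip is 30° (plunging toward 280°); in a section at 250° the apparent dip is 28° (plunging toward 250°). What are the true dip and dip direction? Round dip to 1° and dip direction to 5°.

Represent each trace as a vector plunging at its apparent dip toward its trend (east-north-up frame): v₁ = (-0.853, 0.150, -0.500), v₂ = (-0.830, -0.302, -0.469).
Cross product v₁ × v₂ gives the pole to the plane: n ∝ (-0.222, 0.014, 0.382).
Dip δ = arctan(|n_h|/n_z) = arctan(0.222/0.382) = 30.1°.
The horizontal component of n points toward azimuth atan2(n_x, n_y) = 274°, the dip direction.

true dip 30°, dip direction 275°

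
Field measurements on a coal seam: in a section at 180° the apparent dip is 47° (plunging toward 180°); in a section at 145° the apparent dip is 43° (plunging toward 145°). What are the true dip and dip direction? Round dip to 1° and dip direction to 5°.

true dip 47°, dip direction 175°

The two traces are lines in the plane: v₁ = (sin 180°·cos 47°, cos 180°·cos 47°, −sin 47°), v₂ = (sin 145°·cos 43°, cos 145°·cos 43°, −sin 43°).
n = v₁ × v₂ = (0.027, -0.307, 0.286) (taken with n_z > 0).
True dip = arccos(n_z / |n|) = arccos(0.6806) = 47.1°.
Dip direction = atan2(0.027, -0.307) = 175° (azimuth of n's horizontal projection).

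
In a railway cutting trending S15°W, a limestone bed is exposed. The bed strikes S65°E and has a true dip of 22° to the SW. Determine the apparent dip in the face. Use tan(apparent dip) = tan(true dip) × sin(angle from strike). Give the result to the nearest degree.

Angle between strike (S65°E) and section (S15°W): β = 80°.
tan α = tan 22° × sin 80° = 0.4040 × 0.9848 = 0.3979
apparent dip = arctan 0.3979 = 21.70°

22°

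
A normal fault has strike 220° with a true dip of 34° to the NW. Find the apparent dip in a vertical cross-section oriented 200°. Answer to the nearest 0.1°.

Angle between strike (220°) and section (200°): β = 20°.
tan(apparent dip) = tan 34° · sin 20° = 0.2307
α = arctan(0.2307) = 12.99°

13.0°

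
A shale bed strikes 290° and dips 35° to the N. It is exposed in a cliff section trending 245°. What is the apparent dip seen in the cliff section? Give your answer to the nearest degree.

26°

The strike is 290° and the section trends 245°; the acute angle between them is β = 45°.
tan(apparent dip) = tan 35° · sin 45° = 0.4951
apparent dip = arctan 0.4951 = 26.34°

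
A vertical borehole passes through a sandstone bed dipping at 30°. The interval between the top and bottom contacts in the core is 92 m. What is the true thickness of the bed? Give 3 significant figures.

True thickness t = h · cos(dip) = 92 × cos 30°
t = 92 × 0.8660 = 79.674 m

79.7 m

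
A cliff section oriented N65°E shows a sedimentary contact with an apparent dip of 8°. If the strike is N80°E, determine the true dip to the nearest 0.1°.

28.5°

β = acute angle between strike N80°E and section N65°E = 15°.
tan(true dip) = tan 8° / sin 15° = 0.5430
true dip = arctan 0.5430 = 28.50°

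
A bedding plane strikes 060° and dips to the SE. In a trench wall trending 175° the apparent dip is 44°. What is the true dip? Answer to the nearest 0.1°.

46.8°

β = acute angle between strike 060° and section 175° = 65°.
tan δ = tan α / sin β = tan 44° / sin 65° = 0.9657 / 0.9063 = 1.0655
δ = arctan(1.0655) = 46.82°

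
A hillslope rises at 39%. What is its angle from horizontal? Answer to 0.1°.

tan θ = 39/100 = 0.3900
θ = arctan(0.3900) = 21.31°

21.3°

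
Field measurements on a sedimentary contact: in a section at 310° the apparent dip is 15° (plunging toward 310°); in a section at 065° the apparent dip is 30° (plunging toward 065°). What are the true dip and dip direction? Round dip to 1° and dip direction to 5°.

true dip 39°, dip direction 020°

The two traces are lines in the plane: v₁ = (sin 310°·cos 15°, cos 310°·cos 15°, −sin 15°), v₂ = (sin 65°·cos 30°, cos 65°·cos 30°, −sin 30°).
Cross product v₁ × v₂ gives the pole to the plane: n ∝ (0.216, 0.573, 0.758).
Dip δ = arctan(|n_h|/n_z) = arctan(0.612/0.758) = 38.9°.
Dip direction = atan2(0.216, 0.573) = 21° (azimuth of n's horizontal projection).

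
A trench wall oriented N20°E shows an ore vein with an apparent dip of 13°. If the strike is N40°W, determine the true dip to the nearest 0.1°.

β = acute angle between strike N40°W and section N20°E = 60°.
tan(true dip) = tan 13° / sin 60° = 0.2666
true dip = arctan 0.2666 = 14.93°

14.9°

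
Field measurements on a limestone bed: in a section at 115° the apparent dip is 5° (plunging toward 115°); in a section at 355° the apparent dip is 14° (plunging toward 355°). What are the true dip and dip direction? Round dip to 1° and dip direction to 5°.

true dip 19°, dip direction 040°

Represent each trace as a vector plunging at its apparent dip toward its trend (east-north-up frame): v₁ = (0.903, -0.421, -0.087), v₂ = (-0.085, 0.967, -0.242).
n = v₁ × v₂ = (0.186, 0.226, 0.837) (taken with n_z > 0).
True dip = arccos(n_z / |n|) = arccos(0.9440) = 19.3°.
The horizontal component of n points toward azimuth atan2(n_x, n_y) = 39°, the dip direction.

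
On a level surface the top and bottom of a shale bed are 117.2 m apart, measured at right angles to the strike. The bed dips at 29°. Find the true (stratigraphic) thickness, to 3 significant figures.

56.8 m

True thickness t = w · sin(dip) = 117.2 × sin 29°
t = 117.2 × 0.4848 = 56.820 m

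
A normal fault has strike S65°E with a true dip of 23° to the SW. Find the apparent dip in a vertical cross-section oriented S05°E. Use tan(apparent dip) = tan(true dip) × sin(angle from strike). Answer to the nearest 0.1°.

20.2°

The section lies 60° from the strike.
tan(apparent dip) = tan 23° · sin 60° = 0.3676
α = arctan(0.3676) = 20.18°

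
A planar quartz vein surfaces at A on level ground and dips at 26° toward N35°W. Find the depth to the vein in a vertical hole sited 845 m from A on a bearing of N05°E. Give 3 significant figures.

The hole lies 40° from the dip direction, so the down-dip offset is 845 × cos 40° = 647.31 m.
Depth = down-dip offset × tan(dip) = 647.31 × tan 26° = 647.31 × 0.4877
Depth = 315.71 m

316 m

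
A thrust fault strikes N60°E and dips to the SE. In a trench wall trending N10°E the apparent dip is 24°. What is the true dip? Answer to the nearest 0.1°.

30.2°

The section is 50° from the strike.
tan δ = tan α / sin β = tan 24° / sin 50° = 0.4452 / 0.7660 = 0.5812
true dip = arctan 0.5812 = 30.17°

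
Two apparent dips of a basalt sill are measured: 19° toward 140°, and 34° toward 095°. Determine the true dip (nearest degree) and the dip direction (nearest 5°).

true dip 35°, dip direction 080°

Represent each trace as a vector plunging at its apparent dip toward its trend (east-north-up frame): v₁ = (0.608, -0.724, -0.326), v₂ = (0.826, -0.072, -0.559).
Cross product v₁ × v₂ gives the pole to the plane: n ∝ (0.382, 0.071, 0.554).
Dip δ = arctan(|n_h|/n_z) = arctan(0.388/0.554) = 35.0°.
Dip direction = atan2(0.382, 0.071) = 79° (azimuth of n's horizontal projection).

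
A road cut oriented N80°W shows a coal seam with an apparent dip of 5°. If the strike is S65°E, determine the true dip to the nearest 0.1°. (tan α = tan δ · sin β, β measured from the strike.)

18.7°

The section is 15° from the strike.
tan(true dip) = tan 5° / sin 15° = 0.3380
true dip = arctan 0.3380 = 18.68°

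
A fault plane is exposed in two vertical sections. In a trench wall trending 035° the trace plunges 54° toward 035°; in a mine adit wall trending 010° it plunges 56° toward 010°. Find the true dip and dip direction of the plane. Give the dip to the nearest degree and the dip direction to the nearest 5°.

true dip 56°, dip direction 015°

Represent each trace as a vector plunging at its apparent dip toward its trend (east-north-up frame): v₁ = (0.337, 0.481, -0.809), v₂ = (0.097, 0.551, -0.829).
n = v₁ × v₂ = (0.046, 0.201, 0.139) (taken with n_z > 0).
Dip δ = arctan(|n_h|/n_z) = arctan(0.206/0.139) = 56.0°.
Dip direction = atan2(0.046, 0.201) = 13° (azimuth of n's horizontal projection).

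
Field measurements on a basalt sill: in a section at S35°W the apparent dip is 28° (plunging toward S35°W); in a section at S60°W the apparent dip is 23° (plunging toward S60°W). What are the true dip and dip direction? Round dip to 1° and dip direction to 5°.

true dip 29°, dip direction 200°

Represent each trace as a vector plunging at its apparent dip toward its trend (east-north-up frame): v₁ = (-0.506, -0.723, -0.469), v₂ = (-0.797, -0.460, -0.391).
n = v₁ × v₂ = (-0.067, -0.176, 0.343) (taken with n_z > 0).
tan δ = √(n_x²+n_y²)/n_z = 0.189/0.343, so δ = 28.8°.
The horizontal component of n points toward azimuth atan2(n_x, n_y) = 201°, the dip direction.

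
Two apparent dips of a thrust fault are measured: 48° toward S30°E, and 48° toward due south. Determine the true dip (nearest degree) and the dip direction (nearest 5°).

true dip 49°, dip direction 165°

The two traces are lines in the plane: v₁ = (sin 150°·cos 48°, cos 150°·cos 48°, −sin 48°), v₂ = (sin 180°·cos 48°, cos 180°·cos 48°, −sin 48°).
Cross product v₁ × v₂ gives the pole to the plane: n ∝ (0.067, -0.249, 0.224).
Dip δ = arctan(|n_h|/n_z) = arctan(0.257/0.224) = 49.0°.
Dip direction = azimuth of (n_x, n_y) = atan2(0.067, -0.249) = 165°.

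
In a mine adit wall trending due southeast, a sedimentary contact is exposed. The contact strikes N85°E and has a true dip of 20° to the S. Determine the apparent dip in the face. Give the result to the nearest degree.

Angle between strike (N85°E) and section (due southeast): β = 50°.
tan(apparent dip) = tan 20° · sin 50° = 0.2788
apparent dip = arctan 0.2788 = 15.58°

16°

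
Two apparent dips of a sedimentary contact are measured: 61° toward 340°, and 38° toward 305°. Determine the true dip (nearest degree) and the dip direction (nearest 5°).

true dip 65°, dip direction 015°

Each apparent-dip line lies in the plane. As unit vectors (x east, y north, z up), v₁ plunges 61°→340° and v₂ plunges 38°→305°.
Cross product v₁ × v₂ gives the pole to the plane: n ∝ (0.115, 0.462, 0.219).
tan δ = √(n_x²+n_y²)/n_z = 0.477/0.219, so δ = 65.3°.
Dip direction = azimuth of (n_x, n_y) = atan2(0.115, 0.462) = 14°.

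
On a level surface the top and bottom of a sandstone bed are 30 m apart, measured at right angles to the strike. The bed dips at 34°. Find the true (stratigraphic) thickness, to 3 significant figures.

True thickness t = w · sin(dip) = 30 × sin 34°
t = 30 × 0.5592 = 16.776 m

16.8 m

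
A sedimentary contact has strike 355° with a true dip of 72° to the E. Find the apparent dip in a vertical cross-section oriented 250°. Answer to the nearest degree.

71°

Angle between strike (355°) and section (250°): β = 75°.
tan α = tan 72° × sin 75° = 3.0777 × 0.9659 = 2.9728
α = arctan(2.9728) = 71.41°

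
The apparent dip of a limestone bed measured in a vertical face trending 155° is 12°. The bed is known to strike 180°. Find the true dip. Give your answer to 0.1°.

26.7°

β = acute angle between strike 180° and section 155° = 25°.
tan(true dip) = tan 12° / sin 25° = 0.5030
δ = arctan(0.5030) = 26.70°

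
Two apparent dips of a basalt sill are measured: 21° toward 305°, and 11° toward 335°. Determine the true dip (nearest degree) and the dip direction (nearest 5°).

Represent each trace as a vector plunging at its apparent dip toward its trend (east-north-up frame): v₁ = (-0.765, 0.535, -0.358), v₂ = (-0.415, 0.890, -0.191).
n = v₁ × v₂ = (-0.217, -0.003, 0.458) (taken with n_z > 0).
Dip δ = arctan(|n_h|/n_z) = arctan(0.217/0.458) = 25.3°.
Dip direction = azimuth of (n_x, n_y) = atan2(-0.217, -0.003) = 269°.

true dip 25°, dip direction 270°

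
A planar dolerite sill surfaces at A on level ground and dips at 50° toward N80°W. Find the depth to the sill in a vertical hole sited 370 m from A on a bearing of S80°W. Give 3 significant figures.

The hole lies 20° from the dip direction, so the down-dip offset is 370 × cos 20° = 347.69 m.
Depth = down-dip offset × tan(dip) = 347.69 × tan 50° = 347.69 × 1.1918
Depth = 414.36 m

414 m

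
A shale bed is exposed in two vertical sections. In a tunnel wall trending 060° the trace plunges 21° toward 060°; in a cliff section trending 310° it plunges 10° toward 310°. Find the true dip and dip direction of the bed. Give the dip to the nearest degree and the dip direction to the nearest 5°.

Represent each trace as a vector plunging at its apparent dip toward its trend (east-north-up frame): v₁ = (0.809, 0.467, -0.358), v₂ = (-0.754, 0.633, -0.174).
The plane normal is n = v₁ × v₂ ∝ (0.146, 0.411, 0.864).
tan δ = √(n_x²+n_y²)/n_z = 0.436/0.864, so δ = 26.8°.
The horizontal component of n points toward azimuth atan2(n_x, n_y) = 20°, the dip direction.

true dip 27°, dip direction 020°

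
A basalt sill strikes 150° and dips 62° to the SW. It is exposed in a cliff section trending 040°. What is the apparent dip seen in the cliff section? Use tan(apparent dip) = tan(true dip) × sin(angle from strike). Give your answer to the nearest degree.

The strike is 150° and the section trends 040°; the acute angle between them is β = 70°.
tan α = tan 62° × sin 70° = 1.8807 × 0.9397 = 1.7673
α = arctan(1.7673) = 60.50°

60°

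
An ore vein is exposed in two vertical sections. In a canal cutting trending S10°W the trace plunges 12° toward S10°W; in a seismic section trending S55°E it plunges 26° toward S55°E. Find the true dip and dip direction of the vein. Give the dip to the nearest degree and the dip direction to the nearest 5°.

true dip 26°, dip direction 125°

The two traces are lines in the plane: v₁ = (sin 190°·cos 12°, cos 190°·cos 12°, −sin 12°), v₂ = (sin 125°·cos 26°, cos 125°·cos 26°, −sin 26°).
The plane normal is n = v₁ × v₂ ∝ (0.315, -0.228, 0.797).
tan δ = √(n_x²+n_y²)/n_z = 0.389/0.797, so δ = 26.0°.
Dip direction = atan2(0.315, -0.228) = 126° (azimuth of n's horizontal projection).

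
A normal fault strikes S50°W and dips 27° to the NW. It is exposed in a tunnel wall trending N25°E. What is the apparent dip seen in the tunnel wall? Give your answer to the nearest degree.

12°

The section lies 25° from the strike.
tan α = tan 27° × sin 25° = 0.5095 × 0.4226 = 0.2153
α = arctan(0.2153) = 12.15°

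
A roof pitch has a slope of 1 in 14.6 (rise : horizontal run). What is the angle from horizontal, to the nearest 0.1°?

3.9°

tan θ = 1/14.6 = 0.0685
θ = arctan(0.0685) = 3.92°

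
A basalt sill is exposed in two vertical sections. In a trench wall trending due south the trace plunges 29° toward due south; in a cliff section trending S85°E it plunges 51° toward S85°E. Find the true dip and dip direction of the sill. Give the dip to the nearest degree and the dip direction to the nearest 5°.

true dip 53°, dip direction 115°

Each apparent-dip line lies in the plane. As unit vectors (x east, y north, z up), v₁ plunges 29°→due south and v₂ plunges 51°→S85°E.
The plane normal is n = v₁ × v₂ ∝ (0.653, -0.304, 0.548).
Dip δ = arctan(|n_h|/n_z) = arctan(0.720/0.548) = 52.7°.
Dip direction = azimuth of (n_x, n_y) = atan2(0.653, -0.304) = 115°.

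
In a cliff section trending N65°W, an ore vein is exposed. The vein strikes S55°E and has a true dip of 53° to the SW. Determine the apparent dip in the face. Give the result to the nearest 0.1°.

The strike is S55°E and the section trends N65°W; the acute angle between them is β = 10°.
tan(apparent dip) = tan 53° · sin 10° = 0.2304
apparent dip = arctan 0.2304 = 12.98°

13.0°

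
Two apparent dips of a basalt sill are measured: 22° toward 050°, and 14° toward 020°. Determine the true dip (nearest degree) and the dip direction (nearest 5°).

The two traces are lines in the plane: v₁ = (sin 50°·cos 22°, cos 50°·cos 22°, −sin 22°), v₂ = (sin 20°·cos 14°, cos 20°·cos 14°, −sin 14°).
The plane normal is n = v₁ × v₂ ∝ (0.197, 0.048, 0.450).
tan δ = √(n_x²+n_y²)/n_z = 0.203/0.450, so δ = 24.3°.
Dip direction = atan2(0.197, 0.048) = 76° (azimuth of n's horizontal projection).

true dip 24°, dip direction 075°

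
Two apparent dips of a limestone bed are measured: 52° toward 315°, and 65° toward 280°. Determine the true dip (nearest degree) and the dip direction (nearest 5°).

Represent each trace as a vector plunging at its apparent dip toward its trend (east-north-up frame): v₁ = (-0.435, 0.435, -0.788), v₂ = (-0.416, 0.073, -0.906).
Cross product v₁ × v₂ gives the pole to the plane: n ∝ (-0.337, -0.067, 0.149).
True dip = arccos(n_z / |n|) = arccos(0.3987) = 66.5°.
The horizontal component of n points toward azimuth atan2(n_x, n_y) = 259°, the dip direction.

true dip 67°, dip direction 260°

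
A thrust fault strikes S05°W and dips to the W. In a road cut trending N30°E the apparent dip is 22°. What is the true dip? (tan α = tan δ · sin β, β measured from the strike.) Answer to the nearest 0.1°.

43.7°

β = acute angle between strike S05°W and section N30°E = 25°.
tan(true dip) = tan 22° / sin 25° = 0.9560
δ = arctan(0.9560) = 43.71°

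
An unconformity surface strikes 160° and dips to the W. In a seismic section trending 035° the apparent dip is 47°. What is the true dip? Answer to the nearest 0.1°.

The section is 55° from the strike.
tan(true dip) = tan 47° / sin 55° = 1.3091
δ = arctan(1.3091) = 52.62°

52.6°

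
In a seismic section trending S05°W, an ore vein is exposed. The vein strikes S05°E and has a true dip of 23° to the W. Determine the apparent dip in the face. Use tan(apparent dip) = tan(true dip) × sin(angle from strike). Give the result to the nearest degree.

4°

The strike is S05°E and the section trends S05°W; the acute angle between them is β = 10°.
tan α = tan 23° × sin 10° = 0.4245 × 0.1736 = 0.0737
apparent dip = arctan 0.0737 = 4.22°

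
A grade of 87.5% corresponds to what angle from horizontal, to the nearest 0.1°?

41.2°

tan θ = 87.5/100 = 0.8750
θ = arctan(0.8750) = 41.19°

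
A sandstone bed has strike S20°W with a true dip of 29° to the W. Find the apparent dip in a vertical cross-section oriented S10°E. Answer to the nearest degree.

15°

The section lies 30° from the strike.
tan α = tan 29° × sin 30° = 0.5543 × 0.5000 = 0.2772
apparent dip = arctan 0.2772 = 15.49°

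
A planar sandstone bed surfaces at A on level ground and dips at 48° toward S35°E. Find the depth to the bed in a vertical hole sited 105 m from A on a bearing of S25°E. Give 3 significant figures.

The hole lies 10° from the dip direction, so the down-dip offset is 105 × cos 10° = 103.40 m.
Depth = down-dip offset × tan(dip) = 103.40 × tan 48° = 103.40 × 1.1106
Depth = 114.84 m

115 m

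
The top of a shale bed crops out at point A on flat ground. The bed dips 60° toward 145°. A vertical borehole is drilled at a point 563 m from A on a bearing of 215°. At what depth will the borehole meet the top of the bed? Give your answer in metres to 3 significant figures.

The hole lies 70° from the dip direction, so the down-dip offset is 563 × cos 70° = 192.56 m.
Depth = down-dip offset × tan(dip) = 192.56 × tan 60° = 192.56 × 1.7321
Depth = 333.52 m

334 m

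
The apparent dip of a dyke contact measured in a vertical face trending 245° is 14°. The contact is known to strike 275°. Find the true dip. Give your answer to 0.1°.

β = acute angle between strike 275° and section 245° = 30°.
tan δ = tan α / sin β = tan 14° / sin 30° = 0.2493 / 0.5000 = 0.4987
true dip = arctan 0.4987 = 26.50°

26.5°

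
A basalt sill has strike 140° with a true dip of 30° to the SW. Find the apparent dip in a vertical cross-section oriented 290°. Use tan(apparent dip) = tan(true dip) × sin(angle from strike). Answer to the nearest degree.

The section lies 30° from the strike.
tan α = tan 30° × sin 30° = 0.5774 × 0.5000 = 0.2887
α = arctan(0.2887) = 16.10°

16°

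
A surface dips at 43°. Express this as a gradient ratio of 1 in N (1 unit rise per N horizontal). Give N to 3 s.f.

1 : N means tan θ = 1/N, so N = 1/tan 43° = 1/0.9325

1 in 1.07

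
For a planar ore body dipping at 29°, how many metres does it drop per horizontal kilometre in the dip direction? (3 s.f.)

554 m

drop per km = 1000 × tan 29° = 1000 × 0.5543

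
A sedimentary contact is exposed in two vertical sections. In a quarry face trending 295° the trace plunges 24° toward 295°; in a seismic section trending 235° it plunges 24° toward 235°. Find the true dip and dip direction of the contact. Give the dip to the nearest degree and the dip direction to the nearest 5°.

Each apparent-dip line lies in the plane. As unit vectors (x east, y north, z up), v₁ plunges 24°→295° and v₂ plunges 24°→235°.
n = v₁ × v₂ = (-0.370, -0.032, 0.723) (taken with n_z > 0).
tan δ = √(n_x²+n_y²)/n_z = 0.372/0.723, so δ = 27.2°.
Dip direction = atan2(-0.370, -0.032) = 265° (azimuth of n's horizontal projection).

true dip 27°, dip direction 265°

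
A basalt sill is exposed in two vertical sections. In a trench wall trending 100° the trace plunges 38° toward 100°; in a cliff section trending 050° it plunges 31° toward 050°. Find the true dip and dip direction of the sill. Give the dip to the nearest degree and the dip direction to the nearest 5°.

Each apparent-dip line lies in the plane. As unit vectors (x east, y north, z up), v₁ plunges 38°→100° and v₂ plunges 31°→050°.
The plane normal is n = v₁ × v₂ ∝ (0.410, -0.005, 0.517).
Dip δ = arctan(|n_h|/n_z) = arctan(0.410/0.517) = 38.4°.
The horizontal component of n points toward azimuth atan2(n_x, n_y) = 91°, the dip direction.

true dip 38°, dip direction 090°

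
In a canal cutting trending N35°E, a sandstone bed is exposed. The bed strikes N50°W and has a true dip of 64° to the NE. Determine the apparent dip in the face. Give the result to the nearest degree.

The section lies 85° from the strike.
tan α = tan 64° × sin 85° = 2.0503 × 0.9962 = 2.0425
apparent dip = arctan 2.0425 = 63.91°

64°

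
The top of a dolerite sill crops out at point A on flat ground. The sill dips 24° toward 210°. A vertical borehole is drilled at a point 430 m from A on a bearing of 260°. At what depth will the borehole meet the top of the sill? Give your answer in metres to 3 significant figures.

The hole lies 50° from the dip direction, so the down-dip offset is 430 × cos 50° = 276.40 m.
Depth = down-dip offset × tan(dip) = 276.40 × tan 24° = 276.40 × 0.4452
Depth = 123.06 m

123 m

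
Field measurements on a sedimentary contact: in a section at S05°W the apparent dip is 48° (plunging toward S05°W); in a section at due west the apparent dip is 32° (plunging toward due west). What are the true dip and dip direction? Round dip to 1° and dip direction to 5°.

true dip 51°, dip direction 210°

Represent each trace as a vector plunging at its apparent dip toward its trend (east-north-up frame): v₁ = (-0.058, -0.667, -0.743), v₂ = (-0.848, -0.000, -0.530).
The plane normal is n = v₁ × v₂ ∝ (-0.353, -0.599, 0.565).
True dip = arccos(n_z / |n|) = arccos(0.6306) = 50.9°.
The horizontal component of n points toward azimuth atan2(n_x, n_y) = 211°, the dip direction.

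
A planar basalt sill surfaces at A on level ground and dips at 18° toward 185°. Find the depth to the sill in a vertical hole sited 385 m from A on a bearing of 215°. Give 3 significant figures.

108 m

The hole lies 30° from the dip direction, so the down-dip offset is 385 × cos 30° = 333.42 m.
Depth = down-dip offset × tan(dip) = 333.42 × tan 18° = 333.42 × 0.3249
Depth = 108.33 m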